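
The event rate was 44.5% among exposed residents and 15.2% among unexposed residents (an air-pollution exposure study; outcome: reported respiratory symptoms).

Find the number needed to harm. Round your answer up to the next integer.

NNH: 4

absolute risk difference = 0.293000
1 / 0.293000 = 3.413 → round up → 4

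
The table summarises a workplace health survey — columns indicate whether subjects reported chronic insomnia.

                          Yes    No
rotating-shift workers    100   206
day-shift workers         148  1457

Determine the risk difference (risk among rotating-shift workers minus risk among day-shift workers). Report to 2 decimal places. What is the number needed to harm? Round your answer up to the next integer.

RD = 0.23; NNH = 5

risk, rotating-shift workers = 100/306 = 0.3268
risk, day-shift workers = 148/1605 = 0.0922
risk difference = 0.3268 − 0.0922 = 0.23
absolute risk difference = 0.234586
1 / 0.234586 = 4.263 → round up → 5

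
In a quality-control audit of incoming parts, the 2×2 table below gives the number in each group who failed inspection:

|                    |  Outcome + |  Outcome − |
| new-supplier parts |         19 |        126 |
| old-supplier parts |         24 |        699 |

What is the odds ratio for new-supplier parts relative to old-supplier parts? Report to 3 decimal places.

odds, new-supplier parts = 19/126 = 0.15079
odds, old-supplier parts = 24/699 = 0.03433
OR = 0.15079 / 0.03433 = 4.392

OR = 4.392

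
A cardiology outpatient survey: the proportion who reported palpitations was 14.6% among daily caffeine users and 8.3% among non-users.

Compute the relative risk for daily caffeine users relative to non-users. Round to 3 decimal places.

RR = 0.1460 / 0.0830 = 1.759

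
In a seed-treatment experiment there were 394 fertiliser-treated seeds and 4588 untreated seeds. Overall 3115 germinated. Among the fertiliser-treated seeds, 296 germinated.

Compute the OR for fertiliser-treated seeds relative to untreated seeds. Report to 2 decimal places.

fertiliser-treated seeds without the outcome: 394 − 296 = 98
untreated seeds with the outcome: 3115 − 296 = 2819
untreated seeds without the outcome: 4588 − 2819 = 1769
OR = (296 × 1769) / (98 × 2819) = 523624/276262 ≈ 1.90

1.90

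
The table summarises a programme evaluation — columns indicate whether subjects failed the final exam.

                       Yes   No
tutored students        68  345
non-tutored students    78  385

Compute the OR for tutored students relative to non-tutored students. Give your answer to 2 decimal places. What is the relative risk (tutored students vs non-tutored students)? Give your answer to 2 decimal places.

OR = 0.97; RR = 0.98

OR = (68 × 385) / (345 × 78) = 26180/26910 ≈ 0.97
risk, tutored students = 68/413 = 0.1646
risk, non-tutored students = 78/463 = 0.1685
RR = 0.1646 / 0.1685 = 0.98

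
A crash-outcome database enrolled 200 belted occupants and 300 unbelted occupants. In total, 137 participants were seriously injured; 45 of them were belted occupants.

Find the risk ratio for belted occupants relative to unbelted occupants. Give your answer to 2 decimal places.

belted occupants without the outcome: 200 − 45 = 155
unbelted occupants with the outcome: 137 − 45 = 92
unbelted occupants without the outcome: 300 − 92 = 208
risk, belted occupants = 45/200 = 0.2250
risk, unbelted occupants = 92/300 = 0.3067
RR = 0.2250 / 0.3067 = 0.73

0.73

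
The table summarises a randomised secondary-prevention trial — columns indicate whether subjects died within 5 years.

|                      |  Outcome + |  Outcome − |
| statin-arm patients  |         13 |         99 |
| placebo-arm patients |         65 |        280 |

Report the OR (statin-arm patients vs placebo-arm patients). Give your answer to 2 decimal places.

OR = (13 × 280) / (99 × 65) = 3640/6435 ≈ 0.57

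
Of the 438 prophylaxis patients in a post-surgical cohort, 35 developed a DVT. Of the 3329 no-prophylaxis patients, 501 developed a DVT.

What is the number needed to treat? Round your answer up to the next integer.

risk, prophylaxis patients = 35/438 = 0.079909
risk, no-prophylaxis patients = 501/3329 = 0.150496
absolute risk difference = 0.070587
1 / 0.070587 = 14.167 → round up → 15

NNT ≈ 15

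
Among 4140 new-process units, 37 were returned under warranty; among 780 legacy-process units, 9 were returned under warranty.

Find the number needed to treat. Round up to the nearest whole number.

NNT ≈ 385

risk, new-process units = 37/4140 = 0.008937
risk, legacy-process units = 9/780 = 0.011538
absolute risk difference = 0.002601
1 / 0.002601 = 384.468 → round up → 385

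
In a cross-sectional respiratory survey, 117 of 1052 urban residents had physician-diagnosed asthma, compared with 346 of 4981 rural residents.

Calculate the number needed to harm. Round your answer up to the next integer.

risk, urban residents = 117/1052 = 0.111217
risk, rural residents = 346/4981 = 0.069464
absolute risk difference = 0.041753
1 / 0.041753 = 23.950 → round up → 24

NNH: 24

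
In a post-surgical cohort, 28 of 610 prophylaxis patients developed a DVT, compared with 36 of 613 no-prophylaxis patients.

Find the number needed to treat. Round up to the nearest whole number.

risk, prophylaxis patients = 28/610 = 0.045902
risk, no-prophylaxis patients = 36/613 = 0.058728
absolute risk difference = 0.012826
1 / 0.012826 = 77.967 → round up → 78

78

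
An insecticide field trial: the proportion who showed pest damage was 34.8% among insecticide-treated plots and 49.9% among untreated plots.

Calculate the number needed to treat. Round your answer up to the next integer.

7

absolute risk difference = 0.151000
1 / 0.151000 = 6.623 → round up → 7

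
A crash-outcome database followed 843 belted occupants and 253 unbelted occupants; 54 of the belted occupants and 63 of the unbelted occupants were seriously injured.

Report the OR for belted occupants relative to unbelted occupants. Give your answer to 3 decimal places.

OR = (54 × 190) / (789 × 63) = 10260/49707 ≈ 0.206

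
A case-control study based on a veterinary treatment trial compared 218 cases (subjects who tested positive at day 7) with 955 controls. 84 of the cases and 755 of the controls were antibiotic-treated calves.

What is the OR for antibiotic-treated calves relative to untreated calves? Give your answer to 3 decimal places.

0.166

odds, antibiotic-treated calves = 84/755 = 0.1113
odds, untreated calves = 134/200 = 0.6700
OR = 0.1113 / 0.6700 = 0.166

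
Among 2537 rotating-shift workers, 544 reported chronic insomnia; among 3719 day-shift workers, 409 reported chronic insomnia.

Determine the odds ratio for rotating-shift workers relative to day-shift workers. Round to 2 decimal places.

OR = (544 × 3310) / (1993 × 409) = 1800640/815137 ≈ 2.21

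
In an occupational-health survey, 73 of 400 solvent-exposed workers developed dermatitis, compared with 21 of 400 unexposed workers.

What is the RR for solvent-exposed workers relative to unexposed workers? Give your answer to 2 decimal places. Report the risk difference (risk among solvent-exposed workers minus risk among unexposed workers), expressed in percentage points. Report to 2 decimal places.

RR = 3.48; RD = 13.00

risk, solvent-exposed workers = 73/400 = 0.1825
risk, unexposed workers = 21/400 = 0.0525
RR = 0.1825 / 0.0525 = 3.48
risk difference = 0.1825 − 0.0525 = 0.1300 → 13.00 percentage points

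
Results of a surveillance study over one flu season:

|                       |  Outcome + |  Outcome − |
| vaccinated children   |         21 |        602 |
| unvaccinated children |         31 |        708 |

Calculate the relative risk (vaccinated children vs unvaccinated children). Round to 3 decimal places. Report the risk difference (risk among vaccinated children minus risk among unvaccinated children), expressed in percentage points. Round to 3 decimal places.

RR = 0.804; RD = -0.824

risk, vaccinated children = 21/623 = 0.03371
risk, unvaccinated children = 31/739 = 0.04195
RR = 0.03371 / 0.04195 = 0.804
risk difference = 0.03371 − 0.04195 = -0.00824 → -0.824 percentage points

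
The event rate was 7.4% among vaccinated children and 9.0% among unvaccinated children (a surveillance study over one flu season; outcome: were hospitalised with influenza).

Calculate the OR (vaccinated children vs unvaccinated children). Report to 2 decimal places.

odds, vaccinated children = 0.0740/0.9260 = 0.0799
odds, unvaccinated children = 0.0900/0.9100 = 0.0989
OR = 0.0799 / 0.0989 = 0.81

0.81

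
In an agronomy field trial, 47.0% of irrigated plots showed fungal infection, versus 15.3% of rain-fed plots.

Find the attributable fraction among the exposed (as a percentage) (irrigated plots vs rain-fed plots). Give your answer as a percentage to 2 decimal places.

AR% = (0.4700 − 0.1530) / 0.4700 = 0.6745 → 67.45%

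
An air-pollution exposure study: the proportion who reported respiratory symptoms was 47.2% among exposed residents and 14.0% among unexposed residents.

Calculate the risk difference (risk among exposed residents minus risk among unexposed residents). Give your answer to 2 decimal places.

risk difference = 0.4720 − 0.1400 = 0.33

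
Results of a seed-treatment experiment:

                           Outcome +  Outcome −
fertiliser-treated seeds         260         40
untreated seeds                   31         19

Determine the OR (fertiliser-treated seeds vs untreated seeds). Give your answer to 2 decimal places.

OR ≈ 3.98

odds, fertiliser-treated seeds = 260/40 = 6.5000
odds, untreated seeds = 31/19 = 1.6316
OR = 6.5000 / 1.6316 = 3.98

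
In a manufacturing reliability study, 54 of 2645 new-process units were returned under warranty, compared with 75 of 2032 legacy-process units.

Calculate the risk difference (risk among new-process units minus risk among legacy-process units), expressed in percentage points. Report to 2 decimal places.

RD: -1.65

risk, new-process units = 54/2645 = 0.02042
risk, legacy-process units = 75/2032 = 0.03691
risk difference = 0.02042 − 0.03691 = -0.01649 → -1.65 percentage points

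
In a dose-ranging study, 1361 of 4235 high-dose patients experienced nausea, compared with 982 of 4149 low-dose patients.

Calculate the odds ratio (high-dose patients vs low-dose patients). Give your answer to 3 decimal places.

OR = (1361 × 3167) / (2874 × 982) = 4310287/2822268 ≈ 1.527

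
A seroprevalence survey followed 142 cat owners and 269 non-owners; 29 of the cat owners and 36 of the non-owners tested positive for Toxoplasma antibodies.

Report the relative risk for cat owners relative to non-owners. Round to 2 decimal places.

RR ≈ 1.53

risk, cat owners = 29/142 = 0.2042
risk, non-owners = 36/269 = 0.1338
RR = 0.2042 / 0.1338 = 1.53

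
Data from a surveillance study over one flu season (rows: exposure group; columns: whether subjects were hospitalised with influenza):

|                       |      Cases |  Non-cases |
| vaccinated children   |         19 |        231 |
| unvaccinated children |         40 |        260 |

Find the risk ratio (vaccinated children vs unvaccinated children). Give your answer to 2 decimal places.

risk, vaccinated children = 19/250 = 0.0760
risk, unvaccinated children = 40/300 = 0.1333
RR = 0.0760 / 0.1333 = 0.57

RR: 0.57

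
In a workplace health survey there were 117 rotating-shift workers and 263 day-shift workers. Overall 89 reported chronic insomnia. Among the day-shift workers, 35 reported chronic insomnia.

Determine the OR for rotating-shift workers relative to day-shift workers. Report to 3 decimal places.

OR: 5.584

rotating-shift workers with the outcome: 89 − 35 = 54
rotating-shift workers without the outcome: 117 − 54 = 63
day-shift workers without the outcome: 263 − 35 = 228
OR = (54 × 228) / (63 × 35) = 12312/2205 ≈ 5.584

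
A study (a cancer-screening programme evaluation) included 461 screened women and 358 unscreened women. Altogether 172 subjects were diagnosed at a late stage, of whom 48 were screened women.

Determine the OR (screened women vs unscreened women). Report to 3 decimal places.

screened women without the outcome: 461 − 48 = 413
unscreened women with the outcome: 172 − 48 = 124
unscreened women without the outcome: 358 − 124 = 234
odds, screened women = 48/413 = 0.1162
odds, unscreened women = 124/234 = 0.5299
OR = 0.1162 / 0.5299 = 0.219

0.219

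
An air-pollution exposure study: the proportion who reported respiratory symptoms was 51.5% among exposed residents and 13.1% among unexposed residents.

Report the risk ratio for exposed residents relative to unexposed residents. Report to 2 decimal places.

RR = 0.5150 / 0.1310 = 3.93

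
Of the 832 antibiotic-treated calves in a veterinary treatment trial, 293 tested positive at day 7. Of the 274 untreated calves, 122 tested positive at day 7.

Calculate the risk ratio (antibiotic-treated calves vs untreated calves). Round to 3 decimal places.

risk, antibiotic-treated calves = 293/832 = 0.3522
risk, untreated calves = 122/274 = 0.4453
RR = 0.3522 / 0.4453 = 0.791

RR ≈ 0.791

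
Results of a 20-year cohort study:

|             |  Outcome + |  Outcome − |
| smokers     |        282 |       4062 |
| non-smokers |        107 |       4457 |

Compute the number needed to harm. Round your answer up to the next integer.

risk, smokers = 282/4344 = 0.064917
risk, non-smokers = 107/4564 = 0.023444
absolute risk difference = 0.041473
1 / 0.041473 = 24.112 → round up → 25

NNH ≈ 25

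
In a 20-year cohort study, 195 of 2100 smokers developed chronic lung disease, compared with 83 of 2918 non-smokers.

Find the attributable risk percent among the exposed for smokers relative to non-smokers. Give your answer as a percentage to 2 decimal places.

risk, smokers = 195/2100 = 0.09286
risk, non-smokers = 83/2918 = 0.02844
AR% = (0.09286 − 0.02844) / 0.09286 = 0.6937 → 69.37%

AR%: 69.37%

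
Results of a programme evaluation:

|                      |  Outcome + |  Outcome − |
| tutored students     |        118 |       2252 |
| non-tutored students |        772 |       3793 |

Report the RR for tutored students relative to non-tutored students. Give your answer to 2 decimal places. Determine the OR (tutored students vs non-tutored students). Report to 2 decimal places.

RR = 0.29; OR = 0.26

risk, tutored students = 118/2370 = 0.04979
risk, non-tutored students = 772/4565 = 0.16911
RR = 0.04979 / 0.16911 = 0.29
odds, tutored students = 118/2252 = 0.05240
odds, non-tutored students = 772/3793 = 0.20353
OR = 0.05240 / 0.20353 = 0.26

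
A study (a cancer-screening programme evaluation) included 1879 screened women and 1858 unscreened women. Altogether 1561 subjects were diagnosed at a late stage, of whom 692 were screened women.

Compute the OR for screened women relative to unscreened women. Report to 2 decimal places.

screened women without the outcome: 1879 − 692 = 1187
unscreened women with the outcome: 1561 − 692 = 869
unscreened women without the outcome: 1858 − 869 = 989
OR = (692 × 989) / (1187 × 869) = 684388/1031503 ≈ 0.66

0.66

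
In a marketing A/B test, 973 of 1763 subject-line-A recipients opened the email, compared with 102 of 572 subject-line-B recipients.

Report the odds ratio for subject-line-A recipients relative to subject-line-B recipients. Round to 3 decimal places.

OR = (973 × 470) / (790 × 102) = 457310/80580 ≈ 5.675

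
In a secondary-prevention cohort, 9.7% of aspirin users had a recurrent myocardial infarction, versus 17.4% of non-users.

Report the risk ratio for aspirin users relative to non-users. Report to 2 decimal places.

RR = 0.0970 / 0.1740 = 0.56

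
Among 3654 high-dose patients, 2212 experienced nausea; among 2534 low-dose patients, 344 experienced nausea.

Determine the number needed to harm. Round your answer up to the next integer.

risk, high-dose patients = 2212/3654 = 0.605364
risk, low-dose patients = 344/2534 = 0.135754
absolute risk difference = 0.469610
1 / 0.469610 = 2.129 → round up → 3

3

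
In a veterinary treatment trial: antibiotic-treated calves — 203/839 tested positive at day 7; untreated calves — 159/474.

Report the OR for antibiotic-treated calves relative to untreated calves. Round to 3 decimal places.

0.632

odds, antibiotic-treated calves = 203/636 = 0.3192
odds, untreated calves = 159/315 = 0.5048
OR = 0.3192 / 0.5048 = 0.632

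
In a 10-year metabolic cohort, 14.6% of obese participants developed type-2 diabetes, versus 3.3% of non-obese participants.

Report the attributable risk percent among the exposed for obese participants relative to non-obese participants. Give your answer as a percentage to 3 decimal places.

AR% = (0.14600 − 0.03300) / 0.14600 = 0.7740 → 77.397%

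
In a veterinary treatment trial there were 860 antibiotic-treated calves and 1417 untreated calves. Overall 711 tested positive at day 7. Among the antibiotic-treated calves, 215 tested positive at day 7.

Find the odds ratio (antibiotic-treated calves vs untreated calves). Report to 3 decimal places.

OR: 0.619

antibiotic-treated calves without the outcome: 860 − 215 = 645
untreated calves with the outcome: 711 − 215 = 496
untreated calves without the outcome: 1417 − 496 = 921
OR = (215 × 921) / (645 × 496) = 198015/319920 ≈ 0.619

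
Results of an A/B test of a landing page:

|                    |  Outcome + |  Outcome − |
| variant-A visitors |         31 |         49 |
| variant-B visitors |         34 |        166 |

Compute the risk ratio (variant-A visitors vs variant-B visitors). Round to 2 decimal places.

risk, variant-A visitors = 31/80 = 0.3875
risk, variant-B visitors = 34/200 = 0.1700
RR = 0.3875 / 0.1700 = 2.28

RR ≈ 2.28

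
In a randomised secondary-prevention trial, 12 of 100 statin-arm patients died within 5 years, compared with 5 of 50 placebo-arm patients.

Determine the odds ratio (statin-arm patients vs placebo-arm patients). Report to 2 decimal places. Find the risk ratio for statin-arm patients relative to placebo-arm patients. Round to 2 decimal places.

OR = 1.23; RR = 1.20

odds, statin-arm patients = 12/88 = 0.1364
odds, placebo-arm patients = 5/45 = 0.1111
OR = 0.1364 / 0.1111 = 1.23
risk, statin-arm patients = 12/100 = 0.1200
risk, placebo-arm patients = 5/50 = 0.1000
RR = 0.1200 / 0.1000 = 1.20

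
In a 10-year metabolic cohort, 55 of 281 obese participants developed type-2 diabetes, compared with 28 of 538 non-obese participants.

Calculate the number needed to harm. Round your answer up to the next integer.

7

risk, obese participants = 55/281 = 0.195730
risk, non-obese participants = 28/538 = 0.052045
absolute risk difference = 0.143685
1 / 0.143685 = 6.960 → round up → 7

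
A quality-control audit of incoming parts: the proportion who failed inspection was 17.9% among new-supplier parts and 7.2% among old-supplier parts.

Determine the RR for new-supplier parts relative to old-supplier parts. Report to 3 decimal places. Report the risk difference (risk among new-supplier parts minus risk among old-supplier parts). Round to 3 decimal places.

RR = 0.1790 / 0.0720 = 2.486
risk difference = 0.1790 − 0.0720 = 0.107

RR = 2.486; RD = 0.107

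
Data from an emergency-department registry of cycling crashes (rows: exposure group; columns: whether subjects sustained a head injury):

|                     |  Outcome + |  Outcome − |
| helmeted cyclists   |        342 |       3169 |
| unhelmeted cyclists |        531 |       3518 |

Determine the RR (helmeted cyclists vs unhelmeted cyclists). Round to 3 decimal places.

RR ≈ 0.743

risk, helmeted cyclists = 342/3511 = 0.0974
risk, unhelmeted cyclists = 531/4049 = 0.1311
RR = 0.0974 / 0.1311 = 0.743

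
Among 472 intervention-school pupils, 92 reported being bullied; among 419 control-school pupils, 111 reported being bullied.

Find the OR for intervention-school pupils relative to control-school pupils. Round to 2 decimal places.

OR = (92 × 308) / (380 × 111) = 28336/42180 ≈ 0.67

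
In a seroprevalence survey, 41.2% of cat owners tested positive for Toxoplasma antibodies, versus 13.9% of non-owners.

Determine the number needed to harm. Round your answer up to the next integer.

4

absolute risk difference = 0.273000
1 / 0.273000 = 3.663 → round up → 4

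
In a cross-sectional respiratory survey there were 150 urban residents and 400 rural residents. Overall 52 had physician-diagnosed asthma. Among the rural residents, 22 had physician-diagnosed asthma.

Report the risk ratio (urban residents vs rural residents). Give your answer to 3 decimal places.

urban residents with the outcome: 52 − 22 = 30
urban residents without the outcome: 150 − 30 = 120
rural residents without the outcome: 400 − 22 = 378
risk, urban residents = 30/150 = 0.2000
risk, rural residents = 22/400 = 0.0550
RR = 0.2000 / 0.0550 = 3.636

RR ≈ 3.636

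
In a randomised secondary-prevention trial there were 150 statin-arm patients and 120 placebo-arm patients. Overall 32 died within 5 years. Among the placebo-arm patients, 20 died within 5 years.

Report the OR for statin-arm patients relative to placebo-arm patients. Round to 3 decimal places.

0.435

statin-arm patients with the outcome: 32 − 20 = 12
statin-arm patients without the outcome: 150 − 12 = 138
placebo-arm patients without the outcome: 120 − 20 = 100
OR = (12 × 100) / (138 × 20) = 1200/2760 ≈ 0.435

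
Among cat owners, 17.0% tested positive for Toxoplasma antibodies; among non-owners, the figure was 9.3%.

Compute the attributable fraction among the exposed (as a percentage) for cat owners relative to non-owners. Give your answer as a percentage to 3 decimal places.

AR% = (0.1700 − 0.0930) / 0.1700 = 0.4529 → 45.294%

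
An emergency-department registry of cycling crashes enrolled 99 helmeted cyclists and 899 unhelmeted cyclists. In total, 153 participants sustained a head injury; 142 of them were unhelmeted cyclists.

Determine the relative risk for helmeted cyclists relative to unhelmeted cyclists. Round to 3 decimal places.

helmeted cyclists with the outcome: 153 − 142 = 11
helmeted cyclists without the outcome: 99 − 11 = 88
unhelmeted cyclists without the outcome: 899 − 142 = 757
risk, helmeted cyclists = 11/99 = 0.1111
risk, unhelmeted cyclists = 142/899 = 0.1580
RR = 0.1111 / 0.1580 = 0.703

RR ≈ 0.703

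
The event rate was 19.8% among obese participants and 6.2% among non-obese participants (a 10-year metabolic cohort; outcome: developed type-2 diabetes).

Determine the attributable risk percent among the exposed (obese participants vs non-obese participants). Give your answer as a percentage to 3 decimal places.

AR% = (0.1980 − 0.0620) / 0.1980 = 0.6869 → 68.687%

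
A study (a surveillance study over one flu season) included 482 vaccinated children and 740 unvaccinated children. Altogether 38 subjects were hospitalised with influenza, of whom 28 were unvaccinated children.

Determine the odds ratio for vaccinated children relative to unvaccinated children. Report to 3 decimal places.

vaccinated children with the outcome: 38 − 28 = 10
vaccinated children without the outcome: 482 − 10 = 472
unvaccinated children without the outcome: 740 − 28 = 712
OR = (10 × 712) / (472 × 28) = 7120/13216 ≈ 0.539

0.539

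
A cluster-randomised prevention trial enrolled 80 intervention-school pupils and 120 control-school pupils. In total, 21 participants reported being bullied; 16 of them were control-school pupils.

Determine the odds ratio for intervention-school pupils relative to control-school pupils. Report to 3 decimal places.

intervention-school pupils with the outcome: 21 − 16 = 5
intervention-school pupils without the outcome: 80 − 5 = 75
control-school pupils without the outcome: 120 − 16 = 104
OR = (5 × 104) / (75 × 16) = 520/1200 ≈ 0.433

0.433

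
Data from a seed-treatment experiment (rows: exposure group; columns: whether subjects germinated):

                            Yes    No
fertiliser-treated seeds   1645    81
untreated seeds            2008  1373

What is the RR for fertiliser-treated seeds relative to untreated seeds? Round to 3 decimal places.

1.605

risk, fertiliser-treated seeds = 1645/1726 = 0.9531
risk, untreated seeds = 2008/3381 = 0.5939
RR = 0.9531 / 0.5939 = 1.605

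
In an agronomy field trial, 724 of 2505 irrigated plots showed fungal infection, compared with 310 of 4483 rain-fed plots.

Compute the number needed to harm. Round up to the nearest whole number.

risk, irrigated plots = 724/2505 = 0.289022
risk, rain-fed plots = 310/4483 = 0.069150
absolute risk difference = 0.219872
1 / 0.219872 = 4.548 → round up → 5

NNH ≈ 5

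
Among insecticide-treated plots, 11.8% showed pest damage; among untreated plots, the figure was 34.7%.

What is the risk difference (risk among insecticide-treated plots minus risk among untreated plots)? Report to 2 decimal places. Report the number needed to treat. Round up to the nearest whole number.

RD = -0.23; NNT = 5

risk difference = 0.1180 − 0.3470 = -0.23
absolute risk difference = 0.229000
1 / 0.229000 = 4.367 → round up → 5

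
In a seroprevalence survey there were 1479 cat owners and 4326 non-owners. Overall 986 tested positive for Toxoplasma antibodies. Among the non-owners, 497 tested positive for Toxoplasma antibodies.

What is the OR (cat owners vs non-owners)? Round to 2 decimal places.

cat owners with the outcome: 986 − 497 = 489
cat owners without the outcome: 1479 − 489 = 990
non-owners without the outcome: 4326 − 497 = 3829
odds, cat owners = 489/990 = 0.4939
odds, non-owners = 497/3829 = 0.1298
OR = 0.4939 / 0.1298 = 3.81

3.81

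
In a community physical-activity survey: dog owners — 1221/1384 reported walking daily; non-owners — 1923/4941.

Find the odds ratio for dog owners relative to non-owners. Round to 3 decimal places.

odds, dog owners = 1221/163 = 7.4908
odds, non-owners = 1923/3018 = 0.6372
OR = 7.4908 / 0.6372 = 11.756

OR: 11.756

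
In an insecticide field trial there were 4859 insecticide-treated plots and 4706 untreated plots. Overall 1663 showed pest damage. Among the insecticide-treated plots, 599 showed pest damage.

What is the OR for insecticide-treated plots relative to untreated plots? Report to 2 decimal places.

insecticide-treated plots without the outcome: 4859 − 599 = 4260
untreated plots with the outcome: 1663 − 599 = 1064
untreated plots without the outcome: 4706 − 1064 = 3642
OR = (599 × 3642) / (4260 × 1064) = 2181558/4532640 ≈ 0.48

OR ≈ 0.48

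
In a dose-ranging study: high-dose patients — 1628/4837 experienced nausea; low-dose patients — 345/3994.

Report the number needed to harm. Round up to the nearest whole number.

risk, high-dose patients = 1628/4837 = 0.336572
risk, low-dose patients = 345/3994 = 0.086380
absolute risk difference = 0.250193
1 / 0.250193 = 3.997 → round up → 4

4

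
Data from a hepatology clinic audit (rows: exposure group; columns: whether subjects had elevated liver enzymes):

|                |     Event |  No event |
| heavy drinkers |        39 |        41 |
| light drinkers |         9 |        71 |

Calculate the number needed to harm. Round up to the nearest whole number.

3

risk, heavy drinkers = 39/80 = 0.487500
risk, light drinkers = 9/80 = 0.112500
absolute risk difference = 0.375000
1 / 0.375000 = 2.667 → round up → 3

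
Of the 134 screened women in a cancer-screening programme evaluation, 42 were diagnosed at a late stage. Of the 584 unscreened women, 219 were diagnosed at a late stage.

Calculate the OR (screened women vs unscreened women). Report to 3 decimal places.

OR = (42 × 365) / (92 × 219) = 15330/20148 ≈ 0.761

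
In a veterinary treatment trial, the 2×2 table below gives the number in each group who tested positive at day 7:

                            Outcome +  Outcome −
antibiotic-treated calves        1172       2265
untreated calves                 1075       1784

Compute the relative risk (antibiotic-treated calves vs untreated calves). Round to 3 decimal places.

0.907

risk, antibiotic-treated calves = 1172/3437 = 0.3410
risk, untreated calves = 1075/2859 = 0.3760
RR = 0.3410 / 0.3760 = 0.907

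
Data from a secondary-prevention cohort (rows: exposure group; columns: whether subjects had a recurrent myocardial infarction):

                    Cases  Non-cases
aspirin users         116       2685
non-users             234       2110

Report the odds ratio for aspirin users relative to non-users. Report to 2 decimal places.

odds, aspirin users = 116/2685 = 0.04320
odds, non-users = 234/2110 = 0.11090
OR = 0.04320 / 0.11090 = 0.39

OR: 0.39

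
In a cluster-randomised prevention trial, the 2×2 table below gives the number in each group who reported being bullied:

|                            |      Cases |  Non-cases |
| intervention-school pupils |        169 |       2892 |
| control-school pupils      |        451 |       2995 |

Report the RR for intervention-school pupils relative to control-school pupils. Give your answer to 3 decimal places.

risk, intervention-school pupils = 169/3061 = 0.0552
risk, control-school pupils = 451/3446 = 0.1309
RR = 0.0552 / 0.1309 = 0.422

RR: 0.422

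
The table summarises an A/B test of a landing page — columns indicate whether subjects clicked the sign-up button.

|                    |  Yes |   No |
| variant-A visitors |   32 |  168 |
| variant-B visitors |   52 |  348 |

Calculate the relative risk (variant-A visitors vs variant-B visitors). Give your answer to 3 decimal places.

1.231

risk, variant-A visitors = 32/200 = 0.1600
risk, variant-B visitors = 52/400 = 0.1300
RR = 0.1600 / 0.1300 = 1.231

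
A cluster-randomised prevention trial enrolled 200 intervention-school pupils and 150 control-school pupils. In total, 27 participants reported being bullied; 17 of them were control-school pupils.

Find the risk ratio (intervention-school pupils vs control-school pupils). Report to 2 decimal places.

intervention-school pupils with the outcome: 27 − 17 = 10
intervention-school pupils without the outcome: 200 − 10 = 190
control-school pupils without the outcome: 150 − 17 = 133
risk, intervention-school pupils = 10/200 = 0.0500
risk, control-school pupils = 17/150 = 0.1133
RR = 0.0500 / 0.1133 = 0.44

0.44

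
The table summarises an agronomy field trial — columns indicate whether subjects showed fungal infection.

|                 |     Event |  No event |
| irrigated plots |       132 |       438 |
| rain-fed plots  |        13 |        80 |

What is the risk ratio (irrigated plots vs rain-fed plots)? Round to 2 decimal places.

RR: 1.66

risk, irrigated plots = 132/570 = 0.2316
risk, rain-fed plots = 13/93 = 0.1398
RR = 0.2316 / 0.1398 = 1.66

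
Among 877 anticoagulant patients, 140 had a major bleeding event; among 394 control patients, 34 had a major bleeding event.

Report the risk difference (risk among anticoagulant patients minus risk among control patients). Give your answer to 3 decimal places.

risk, anticoagulant patients = 140/877 = 0.1596
risk, control patients = 34/394 = 0.0863
risk difference = 0.1596 − 0.0863 = 0.073

RD ≈ 0.073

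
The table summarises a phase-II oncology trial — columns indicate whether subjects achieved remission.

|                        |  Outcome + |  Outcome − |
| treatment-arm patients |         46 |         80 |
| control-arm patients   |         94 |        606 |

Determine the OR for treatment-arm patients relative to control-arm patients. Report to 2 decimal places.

OR = (46 × 606) / (80 × 94) = 27876/7520 ≈ 3.71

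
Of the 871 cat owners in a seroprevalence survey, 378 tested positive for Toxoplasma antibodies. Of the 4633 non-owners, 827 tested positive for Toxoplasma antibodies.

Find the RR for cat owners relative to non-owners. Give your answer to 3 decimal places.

risk, cat owners = 378/871 = 0.4340
risk, non-owners = 827/4633 = 0.1785
RR = 0.4340 / 0.1785 = 2.431

RR = 2.431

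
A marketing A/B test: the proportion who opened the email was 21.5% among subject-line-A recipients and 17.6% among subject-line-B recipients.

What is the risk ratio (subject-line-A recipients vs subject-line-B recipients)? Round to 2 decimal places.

RR = 0.2150 / 0.1760 = 1.22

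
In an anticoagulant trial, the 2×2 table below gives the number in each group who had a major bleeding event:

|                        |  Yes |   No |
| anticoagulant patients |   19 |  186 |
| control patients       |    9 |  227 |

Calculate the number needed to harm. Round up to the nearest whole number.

NNH = 19

risk, anticoagulant patients = 19/205 = 0.092683
risk, control patients = 9/236 = 0.038136
absolute risk difference = 0.054547
1 / 0.054547 = 18.333 → round up → 19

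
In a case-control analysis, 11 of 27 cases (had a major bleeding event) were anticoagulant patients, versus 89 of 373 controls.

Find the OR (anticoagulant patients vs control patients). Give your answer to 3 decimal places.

OR = (11 × 284) / (89 × 16) = 3124/1424 ≈ 2.194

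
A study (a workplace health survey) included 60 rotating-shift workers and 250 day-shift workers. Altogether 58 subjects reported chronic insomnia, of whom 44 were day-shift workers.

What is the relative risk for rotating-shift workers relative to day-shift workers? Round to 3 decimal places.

rotating-shift workers with the outcome: 58 − 44 = 14
rotating-shift workers without the outcome: 60 − 14 = 46
day-shift workers without the outcome: 250 − 44 = 206
risk, rotating-shift workers = 14/60 = 0.2333
risk, day-shift workers = 44/250 = 0.1760
RR = 0.2333 / 0.1760 = 1.326

1.326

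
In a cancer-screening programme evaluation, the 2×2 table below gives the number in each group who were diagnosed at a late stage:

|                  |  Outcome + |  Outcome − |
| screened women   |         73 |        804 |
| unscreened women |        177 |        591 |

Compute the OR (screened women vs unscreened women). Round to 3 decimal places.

OR = (73 × 591) / (804 × 177) = 43143/142308 ≈ 0.303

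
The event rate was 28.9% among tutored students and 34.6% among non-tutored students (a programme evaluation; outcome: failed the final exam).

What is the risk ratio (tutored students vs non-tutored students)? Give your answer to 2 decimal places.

RR = 0.2890 / 0.3460 = 0.84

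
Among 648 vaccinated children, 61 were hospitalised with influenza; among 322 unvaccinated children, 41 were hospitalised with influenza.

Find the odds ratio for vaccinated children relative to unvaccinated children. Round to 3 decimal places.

0.712

odds, vaccinated children = 61/587 = 0.1039
odds, unvaccinated children = 41/281 = 0.1459
OR = 0.1039 / 0.1459 = 0.712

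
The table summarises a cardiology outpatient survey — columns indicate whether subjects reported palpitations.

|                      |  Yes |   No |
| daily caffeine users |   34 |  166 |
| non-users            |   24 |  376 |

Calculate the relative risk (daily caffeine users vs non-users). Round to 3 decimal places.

risk, daily caffeine users = 34/200 = 0.1700
risk, non-users = 24/400 = 0.0600
RR = 0.1700 / 0.0600 = 2.833

RR ≈ 2.833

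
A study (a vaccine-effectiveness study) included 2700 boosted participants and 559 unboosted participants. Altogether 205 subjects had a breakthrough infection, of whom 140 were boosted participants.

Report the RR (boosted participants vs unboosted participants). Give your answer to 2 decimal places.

0.45

boosted participants without the outcome: 2700 − 140 = 2560
unboosted participants with the outcome: 205 − 140 = 65
unboosted participants without the outcome: 559 − 65 = 494
risk, boosted participants = 140/2700 = 0.0519
risk, unboosted participants = 65/559 = 0.1163
RR = 0.0519 / 0.1163 = 0.45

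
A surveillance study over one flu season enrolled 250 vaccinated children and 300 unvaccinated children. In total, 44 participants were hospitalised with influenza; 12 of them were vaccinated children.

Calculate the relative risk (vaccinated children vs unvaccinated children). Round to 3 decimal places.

vaccinated children without the outcome: 250 − 12 = 238
unvaccinated children with the outcome: 44 − 12 = 32
unvaccinated children without the outcome: 300 − 32 = 268
risk, vaccinated children = 12/250 = 0.04800
risk, unvaccinated children = 32/300 = 0.10667
RR = 0.04800 / 0.10667 = 0.450

RR = 0.450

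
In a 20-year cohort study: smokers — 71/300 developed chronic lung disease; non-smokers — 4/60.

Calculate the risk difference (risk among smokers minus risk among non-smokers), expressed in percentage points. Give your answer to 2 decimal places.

RD = 17.00

risk, smokers = 71/300 = 0.2367
risk, non-smokers = 4/60 = 0.0667
risk difference = 0.2367 − 0.0667 = 0.1700 → 17.00 percentage points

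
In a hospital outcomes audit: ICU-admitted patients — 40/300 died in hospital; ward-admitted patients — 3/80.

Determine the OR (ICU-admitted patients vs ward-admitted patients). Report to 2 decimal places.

OR = (40 × 77) / (260 × 3) = 3080/780 ≈ 3.95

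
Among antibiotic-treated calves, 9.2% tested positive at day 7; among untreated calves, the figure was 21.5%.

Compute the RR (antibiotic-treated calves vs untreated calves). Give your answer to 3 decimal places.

RR = 0.0920 / 0.2150 = 0.428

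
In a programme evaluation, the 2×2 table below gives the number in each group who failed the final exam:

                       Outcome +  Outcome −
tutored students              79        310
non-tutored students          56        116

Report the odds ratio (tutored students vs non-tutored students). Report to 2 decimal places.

OR = (79 × 116) / (310 × 56) = 9164/17360 ≈ 0.53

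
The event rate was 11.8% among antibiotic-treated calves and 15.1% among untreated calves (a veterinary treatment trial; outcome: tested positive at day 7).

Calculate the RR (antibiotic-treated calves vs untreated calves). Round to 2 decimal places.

RR = 0.1180 / 0.1510 = 0.78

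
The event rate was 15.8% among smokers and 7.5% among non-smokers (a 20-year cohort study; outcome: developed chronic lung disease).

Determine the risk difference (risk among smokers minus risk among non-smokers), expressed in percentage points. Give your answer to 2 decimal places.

8.30

risk difference = 0.1580 − 0.0750 = 0.0830 → 8.30 percentage points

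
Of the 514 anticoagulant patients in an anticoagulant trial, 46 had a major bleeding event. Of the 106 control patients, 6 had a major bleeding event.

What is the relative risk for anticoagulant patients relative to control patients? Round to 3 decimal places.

1.581

risk, anticoagulant patients = 46/514 = 0.0895
risk, control patients = 6/106 = 0.0566
RR = 0.0895 / 0.0566 = 1.581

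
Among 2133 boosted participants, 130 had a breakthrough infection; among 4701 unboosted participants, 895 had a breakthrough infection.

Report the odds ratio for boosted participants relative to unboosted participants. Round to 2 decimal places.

odds, boosted participants = 130/2003 = 0.0649
odds, unboosted participants = 895/3806 = 0.2352
OR = 0.0649 / 0.2352 = 0.28

OR = 0.28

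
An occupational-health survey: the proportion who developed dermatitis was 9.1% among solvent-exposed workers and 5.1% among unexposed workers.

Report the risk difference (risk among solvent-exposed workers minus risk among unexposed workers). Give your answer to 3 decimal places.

risk difference = 0.0910 − 0.0510 = 0.040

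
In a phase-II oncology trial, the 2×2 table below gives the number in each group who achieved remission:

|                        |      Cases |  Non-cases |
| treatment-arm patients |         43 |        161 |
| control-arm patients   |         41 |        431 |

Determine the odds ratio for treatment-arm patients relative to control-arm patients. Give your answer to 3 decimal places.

OR = (43 × 431) / (161 × 41) = 18533/6601 ≈ 2.808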